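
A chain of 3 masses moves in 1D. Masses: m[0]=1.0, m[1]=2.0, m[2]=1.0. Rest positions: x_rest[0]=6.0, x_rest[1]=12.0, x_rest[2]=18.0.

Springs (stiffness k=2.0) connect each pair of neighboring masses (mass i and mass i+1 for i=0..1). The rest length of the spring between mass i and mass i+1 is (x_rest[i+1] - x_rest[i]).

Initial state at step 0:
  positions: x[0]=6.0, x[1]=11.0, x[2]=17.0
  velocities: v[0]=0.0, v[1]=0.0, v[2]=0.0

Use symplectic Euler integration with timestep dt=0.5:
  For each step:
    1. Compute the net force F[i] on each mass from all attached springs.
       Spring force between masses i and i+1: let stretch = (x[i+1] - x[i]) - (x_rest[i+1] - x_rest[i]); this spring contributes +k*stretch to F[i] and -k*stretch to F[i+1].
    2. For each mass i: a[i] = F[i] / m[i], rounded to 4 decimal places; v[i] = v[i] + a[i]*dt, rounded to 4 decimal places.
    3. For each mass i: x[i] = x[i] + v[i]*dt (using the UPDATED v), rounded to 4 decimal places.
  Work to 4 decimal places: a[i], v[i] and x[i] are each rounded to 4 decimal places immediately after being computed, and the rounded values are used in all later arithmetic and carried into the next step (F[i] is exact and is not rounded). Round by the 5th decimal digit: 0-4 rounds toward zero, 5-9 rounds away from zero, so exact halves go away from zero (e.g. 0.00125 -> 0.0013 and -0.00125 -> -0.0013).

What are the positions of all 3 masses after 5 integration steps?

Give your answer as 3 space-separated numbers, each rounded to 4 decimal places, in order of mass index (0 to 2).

Answer: 5.1407 11.0000 17.8594

Derivation:
Step 0: x=[6.0000 11.0000 17.0000] v=[0.0000 0.0000 0.0000]
Step 1: x=[5.5000 11.2500 17.0000] v=[-1.0000 0.5000 0.0000]
Step 2: x=[4.8750 11.5000 17.1250] v=[-1.2500 0.5000 0.2500]
Step 3: x=[4.5625 11.5000 17.4375] v=[-0.6250 0.0000 0.6250]
Step 4: x=[4.7188 11.2500 17.7813] v=[0.3125 -0.5000 0.6875]
Step 5: x=[5.1407 11.0000 17.8594] v=[0.8437 -0.5000 0.1562]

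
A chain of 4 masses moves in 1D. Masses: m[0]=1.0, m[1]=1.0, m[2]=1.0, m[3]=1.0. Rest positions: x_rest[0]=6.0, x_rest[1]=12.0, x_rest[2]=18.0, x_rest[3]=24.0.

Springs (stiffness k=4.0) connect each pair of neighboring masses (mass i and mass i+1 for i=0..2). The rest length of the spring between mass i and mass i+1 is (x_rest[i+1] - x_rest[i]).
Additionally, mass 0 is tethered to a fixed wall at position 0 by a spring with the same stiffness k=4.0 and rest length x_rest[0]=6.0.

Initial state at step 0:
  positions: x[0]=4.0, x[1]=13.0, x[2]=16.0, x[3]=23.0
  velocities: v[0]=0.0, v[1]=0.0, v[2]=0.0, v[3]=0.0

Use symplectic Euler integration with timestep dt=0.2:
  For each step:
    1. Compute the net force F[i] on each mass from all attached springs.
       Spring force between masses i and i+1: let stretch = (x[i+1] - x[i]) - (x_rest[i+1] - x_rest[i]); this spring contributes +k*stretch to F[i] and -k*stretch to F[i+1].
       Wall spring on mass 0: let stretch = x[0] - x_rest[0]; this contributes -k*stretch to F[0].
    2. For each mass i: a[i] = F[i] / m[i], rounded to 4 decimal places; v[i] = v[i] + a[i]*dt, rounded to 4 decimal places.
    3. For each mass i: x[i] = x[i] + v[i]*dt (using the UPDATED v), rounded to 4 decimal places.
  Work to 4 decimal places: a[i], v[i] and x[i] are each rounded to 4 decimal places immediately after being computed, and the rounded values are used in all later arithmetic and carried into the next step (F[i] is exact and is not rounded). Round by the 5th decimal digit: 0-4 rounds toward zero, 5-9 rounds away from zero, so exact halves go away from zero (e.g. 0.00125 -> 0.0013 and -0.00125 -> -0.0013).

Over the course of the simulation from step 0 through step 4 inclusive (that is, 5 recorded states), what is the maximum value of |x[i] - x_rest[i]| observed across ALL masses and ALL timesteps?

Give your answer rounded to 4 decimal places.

Step 0: x=[4.0000 13.0000 16.0000 23.0000] v=[0.0000 0.0000 0.0000 0.0000]
Step 1: x=[4.8000 12.0400 16.6400 22.8400] v=[4.0000 -4.8000 3.2000 -0.8000]
Step 2: x=[5.9904 10.6576 17.5360 22.6480] v=[5.9520 -6.9120 4.4800 -0.9600]
Step 3: x=[6.9691 9.6290 18.1494 22.5981] v=[4.8934 -5.1430 3.0669 -0.2496]
Step 4: x=[7.2583 9.5381 18.1113 22.7964] v=[1.4460 -0.4546 -0.1905 0.9914]
Max displacement = 2.4619

Answer: 2.4619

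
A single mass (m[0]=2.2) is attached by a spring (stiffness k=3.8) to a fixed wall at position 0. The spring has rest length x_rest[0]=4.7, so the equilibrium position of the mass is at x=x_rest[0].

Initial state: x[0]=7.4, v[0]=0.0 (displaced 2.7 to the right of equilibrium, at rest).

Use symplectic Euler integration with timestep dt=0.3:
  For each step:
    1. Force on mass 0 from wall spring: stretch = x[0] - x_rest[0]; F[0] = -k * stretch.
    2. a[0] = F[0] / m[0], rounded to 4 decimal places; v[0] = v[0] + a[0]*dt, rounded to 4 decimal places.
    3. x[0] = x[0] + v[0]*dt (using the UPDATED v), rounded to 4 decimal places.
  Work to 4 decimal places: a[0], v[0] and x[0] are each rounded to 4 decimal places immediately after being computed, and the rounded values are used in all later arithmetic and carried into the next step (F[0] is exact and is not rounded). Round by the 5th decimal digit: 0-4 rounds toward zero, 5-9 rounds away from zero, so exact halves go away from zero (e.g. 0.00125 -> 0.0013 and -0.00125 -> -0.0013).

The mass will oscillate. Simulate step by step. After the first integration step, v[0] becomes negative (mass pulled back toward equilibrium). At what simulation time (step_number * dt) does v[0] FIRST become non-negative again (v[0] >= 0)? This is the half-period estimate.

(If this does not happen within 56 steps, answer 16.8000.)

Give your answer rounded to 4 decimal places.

Answer: 2.4000

Derivation:
Step 0: x=[7.4000] v=[0.0000]
Step 1: x=[6.9803] v=[-1.3991]
Step 2: x=[6.2061] v=[-2.5807]
Step 3: x=[5.1978] v=[-3.3611]
Step 4: x=[4.1121] v=[-3.6190]
Step 5: x=[3.1178] v=[-3.3144]
Step 6: x=[2.3695] v=[-2.4945]
Step 7: x=[1.9834] v=[-1.2869]
Step 8: x=[2.0196] v=[0.1208]
First v>=0 after going negative at step 8, time=2.4000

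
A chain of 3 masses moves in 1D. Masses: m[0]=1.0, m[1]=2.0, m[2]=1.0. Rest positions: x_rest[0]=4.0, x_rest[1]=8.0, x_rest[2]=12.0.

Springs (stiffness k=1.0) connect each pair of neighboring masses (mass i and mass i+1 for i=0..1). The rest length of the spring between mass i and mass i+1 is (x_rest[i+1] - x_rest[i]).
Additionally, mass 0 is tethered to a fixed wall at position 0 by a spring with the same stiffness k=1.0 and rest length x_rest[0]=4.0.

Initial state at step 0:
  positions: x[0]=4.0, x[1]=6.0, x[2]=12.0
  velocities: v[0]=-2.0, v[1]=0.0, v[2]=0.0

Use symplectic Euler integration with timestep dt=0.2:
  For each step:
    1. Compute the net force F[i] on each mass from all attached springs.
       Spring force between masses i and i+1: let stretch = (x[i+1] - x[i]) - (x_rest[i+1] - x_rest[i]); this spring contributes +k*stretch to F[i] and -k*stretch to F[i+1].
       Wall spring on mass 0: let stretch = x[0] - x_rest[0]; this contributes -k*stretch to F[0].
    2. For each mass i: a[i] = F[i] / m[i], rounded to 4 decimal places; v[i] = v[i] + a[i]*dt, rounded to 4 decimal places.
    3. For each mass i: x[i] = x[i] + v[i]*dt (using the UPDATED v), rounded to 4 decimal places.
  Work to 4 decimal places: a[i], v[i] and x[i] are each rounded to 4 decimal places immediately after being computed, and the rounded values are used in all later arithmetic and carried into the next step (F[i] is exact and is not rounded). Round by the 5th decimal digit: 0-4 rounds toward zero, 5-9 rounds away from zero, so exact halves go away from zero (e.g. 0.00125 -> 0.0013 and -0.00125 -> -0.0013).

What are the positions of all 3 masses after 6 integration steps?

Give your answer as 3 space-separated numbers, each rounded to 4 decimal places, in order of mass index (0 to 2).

Answer: 1.4787 7.0482 10.7107

Derivation:
Step 0: x=[4.0000 6.0000 12.0000] v=[-2.0000 0.0000 0.0000]
Step 1: x=[3.5200 6.0800 11.9200] v=[-2.4000 0.4000 -0.4000]
Step 2: x=[3.0016 6.2256 11.7664] v=[-2.5920 0.7280 -0.7680]
Step 3: x=[2.4921 6.4175 11.5512] v=[-2.5475 0.9597 -1.0762]
Step 4: x=[2.0399 6.6336 11.2906] v=[-2.2608 1.0805 -1.3029]
Step 5: x=[1.6899 6.8510 11.0037] v=[-1.7500 1.0868 -1.4343]
Step 6: x=[1.4787 7.0482 10.7107] v=[-1.0558 0.9860 -1.4648]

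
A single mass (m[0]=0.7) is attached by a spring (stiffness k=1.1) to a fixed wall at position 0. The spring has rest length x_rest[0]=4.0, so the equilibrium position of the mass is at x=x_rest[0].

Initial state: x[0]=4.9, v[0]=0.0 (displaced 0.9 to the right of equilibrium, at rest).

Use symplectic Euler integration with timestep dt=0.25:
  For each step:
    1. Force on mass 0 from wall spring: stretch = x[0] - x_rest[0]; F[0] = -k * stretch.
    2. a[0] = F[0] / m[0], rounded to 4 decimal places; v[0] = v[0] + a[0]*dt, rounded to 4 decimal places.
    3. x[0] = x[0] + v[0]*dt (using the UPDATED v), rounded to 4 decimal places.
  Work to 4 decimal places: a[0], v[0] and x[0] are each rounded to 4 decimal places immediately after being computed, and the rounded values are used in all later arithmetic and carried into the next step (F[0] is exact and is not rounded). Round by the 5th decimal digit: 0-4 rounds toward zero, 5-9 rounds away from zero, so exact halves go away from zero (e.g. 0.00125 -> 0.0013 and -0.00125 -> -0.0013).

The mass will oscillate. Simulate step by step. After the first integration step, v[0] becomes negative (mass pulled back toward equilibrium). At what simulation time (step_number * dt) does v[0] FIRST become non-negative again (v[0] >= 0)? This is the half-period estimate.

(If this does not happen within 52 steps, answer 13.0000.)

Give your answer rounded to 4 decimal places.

Answer: 2.5000

Derivation:
Step 0: x=[4.9000] v=[0.0000]
Step 1: x=[4.8116] v=[-0.3536]
Step 2: x=[4.6435] v=[-0.6725]
Step 3: x=[4.4122] v=[-0.9253]
Step 4: x=[4.1404] v=[-1.0872]
Step 5: x=[3.8548] v=[-1.1424]
Step 6: x=[3.5835] v=[-1.0854]
Step 7: x=[3.3531] v=[-0.9218]
Step 8: x=[3.1862] v=[-0.6677]
Step 9: x=[3.0992] v=[-0.3480]
Step 10: x=[3.1007] v=[0.0059]
First v>=0 after going negative at step 10, time=2.5000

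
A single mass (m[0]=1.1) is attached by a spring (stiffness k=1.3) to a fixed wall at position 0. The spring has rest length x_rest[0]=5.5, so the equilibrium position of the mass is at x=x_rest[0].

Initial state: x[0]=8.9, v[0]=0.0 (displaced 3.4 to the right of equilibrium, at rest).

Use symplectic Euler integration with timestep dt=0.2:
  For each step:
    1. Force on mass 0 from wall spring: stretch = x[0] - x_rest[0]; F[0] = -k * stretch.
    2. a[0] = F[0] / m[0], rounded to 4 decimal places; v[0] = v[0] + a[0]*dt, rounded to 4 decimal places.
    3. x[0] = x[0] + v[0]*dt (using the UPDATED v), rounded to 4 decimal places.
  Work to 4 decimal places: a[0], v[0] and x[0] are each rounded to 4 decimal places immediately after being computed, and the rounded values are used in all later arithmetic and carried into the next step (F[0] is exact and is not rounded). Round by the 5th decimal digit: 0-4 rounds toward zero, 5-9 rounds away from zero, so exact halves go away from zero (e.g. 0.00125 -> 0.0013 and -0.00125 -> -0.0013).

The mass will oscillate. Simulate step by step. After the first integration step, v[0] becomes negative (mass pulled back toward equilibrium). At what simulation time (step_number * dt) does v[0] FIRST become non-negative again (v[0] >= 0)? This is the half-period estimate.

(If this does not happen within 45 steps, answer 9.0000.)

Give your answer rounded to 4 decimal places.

Step 0: x=[8.9000] v=[0.0000]
Step 1: x=[8.7393] v=[-0.8036]
Step 2: x=[8.4254] v=[-1.5693]
Step 3: x=[7.9732] v=[-2.2608]
Step 4: x=[7.4041] v=[-2.8454]
Step 5: x=[6.7450] v=[-3.2955]
Step 6: x=[6.0270] v=[-3.5898]
Step 7: x=[5.2841] v=[-3.7144]
Step 8: x=[4.5514] v=[-3.6634]
Step 9: x=[3.8636] v=[-3.4392]
Step 10: x=[3.2531] v=[-3.0524]
Step 11: x=[2.7488] v=[-2.5213]
Step 12: x=[2.3746] v=[-1.8710]
Step 13: x=[2.1481] v=[-1.1323]
Step 14: x=[2.0801] v=[-0.3400]
Step 15: x=[2.1738] v=[0.4683]
First v>=0 after going negative at step 15, time=3.0000

Answer: 3.0000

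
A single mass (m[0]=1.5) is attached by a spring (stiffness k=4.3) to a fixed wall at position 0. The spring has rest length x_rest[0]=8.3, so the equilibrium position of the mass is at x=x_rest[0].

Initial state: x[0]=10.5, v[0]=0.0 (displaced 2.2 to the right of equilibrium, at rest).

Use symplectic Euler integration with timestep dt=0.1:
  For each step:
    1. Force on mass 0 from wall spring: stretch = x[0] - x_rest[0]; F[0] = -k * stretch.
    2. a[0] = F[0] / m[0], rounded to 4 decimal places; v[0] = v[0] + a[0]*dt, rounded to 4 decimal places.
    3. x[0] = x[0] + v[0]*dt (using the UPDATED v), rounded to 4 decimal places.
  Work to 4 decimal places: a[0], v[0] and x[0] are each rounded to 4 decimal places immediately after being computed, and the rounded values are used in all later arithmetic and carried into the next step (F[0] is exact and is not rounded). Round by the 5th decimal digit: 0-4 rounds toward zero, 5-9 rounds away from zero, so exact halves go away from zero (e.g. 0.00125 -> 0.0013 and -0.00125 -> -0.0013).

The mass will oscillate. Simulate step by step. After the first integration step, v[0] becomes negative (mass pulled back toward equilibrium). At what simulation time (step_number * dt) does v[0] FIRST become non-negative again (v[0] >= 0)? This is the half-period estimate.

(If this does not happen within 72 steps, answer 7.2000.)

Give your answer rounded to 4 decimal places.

Answer: 1.9000

Derivation:
Step 0: x=[10.5000] v=[0.0000]
Step 1: x=[10.4369] v=[-0.6307]
Step 2: x=[10.3126] v=[-1.2433]
Step 3: x=[10.1306] v=[-1.8203]
Step 4: x=[9.8961] v=[-2.3451]
Step 5: x=[9.6158] v=[-2.8027]
Step 6: x=[9.2978] v=[-3.1799]
Step 7: x=[8.9512] v=[-3.4659]
Step 8: x=[8.5859] v=[-3.6526]
Step 9: x=[8.2124] v=[-3.7346]
Step 10: x=[7.8415] v=[-3.7095]
Step 11: x=[7.4837] v=[-3.5781]
Step 12: x=[7.1493] v=[-3.3441]
Step 13: x=[6.8479] v=[-3.0142]
Step 14: x=[6.5881] v=[-2.5979]
Step 15: x=[6.3774] v=[-2.1072]
Step 16: x=[6.2218] v=[-1.5561]
Step 17: x=[6.1258] v=[-0.9604]
Step 18: x=[6.0921] v=[-0.3371]
Step 19: x=[6.1217] v=[0.2958]
First v>=0 after going negative at step 19, time=1.9000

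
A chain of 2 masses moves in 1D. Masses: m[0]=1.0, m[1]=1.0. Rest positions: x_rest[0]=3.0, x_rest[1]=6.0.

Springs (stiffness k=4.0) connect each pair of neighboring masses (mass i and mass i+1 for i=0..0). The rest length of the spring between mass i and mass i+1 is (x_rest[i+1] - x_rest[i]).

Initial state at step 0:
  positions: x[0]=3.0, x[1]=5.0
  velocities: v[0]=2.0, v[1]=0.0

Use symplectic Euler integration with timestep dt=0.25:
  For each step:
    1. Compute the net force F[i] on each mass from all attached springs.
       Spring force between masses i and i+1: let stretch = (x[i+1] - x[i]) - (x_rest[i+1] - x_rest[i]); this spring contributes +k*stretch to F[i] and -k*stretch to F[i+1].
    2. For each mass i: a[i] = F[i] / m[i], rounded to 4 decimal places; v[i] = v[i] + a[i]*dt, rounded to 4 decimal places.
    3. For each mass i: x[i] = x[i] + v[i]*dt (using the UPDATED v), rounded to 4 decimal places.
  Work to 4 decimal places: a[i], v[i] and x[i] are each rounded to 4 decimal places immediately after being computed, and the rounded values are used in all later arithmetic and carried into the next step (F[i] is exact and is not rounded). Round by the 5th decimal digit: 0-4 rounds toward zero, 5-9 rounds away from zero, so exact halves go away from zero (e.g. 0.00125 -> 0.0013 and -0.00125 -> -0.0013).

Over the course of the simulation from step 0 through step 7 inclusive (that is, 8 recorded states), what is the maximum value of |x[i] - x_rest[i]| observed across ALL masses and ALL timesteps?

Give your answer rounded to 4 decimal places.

Answer: 1.3594

Derivation:
Step 0: x=[3.0000 5.0000] v=[2.0000 0.0000]
Step 1: x=[3.2500 5.2500] v=[1.0000 1.0000]
Step 2: x=[3.2500 5.7500] v=[0.0000 2.0000]
Step 3: x=[3.1250 6.3750] v=[-0.5000 2.5000]
Step 4: x=[3.0625 6.9375] v=[-0.2500 2.2500]
Step 5: x=[3.2188 7.2813] v=[0.6250 1.3750]
Step 6: x=[3.6407 7.3594] v=[1.6875 0.3125]
Step 7: x=[4.2423 7.2579] v=[2.4062 -0.4062]
Max displacement = 1.3594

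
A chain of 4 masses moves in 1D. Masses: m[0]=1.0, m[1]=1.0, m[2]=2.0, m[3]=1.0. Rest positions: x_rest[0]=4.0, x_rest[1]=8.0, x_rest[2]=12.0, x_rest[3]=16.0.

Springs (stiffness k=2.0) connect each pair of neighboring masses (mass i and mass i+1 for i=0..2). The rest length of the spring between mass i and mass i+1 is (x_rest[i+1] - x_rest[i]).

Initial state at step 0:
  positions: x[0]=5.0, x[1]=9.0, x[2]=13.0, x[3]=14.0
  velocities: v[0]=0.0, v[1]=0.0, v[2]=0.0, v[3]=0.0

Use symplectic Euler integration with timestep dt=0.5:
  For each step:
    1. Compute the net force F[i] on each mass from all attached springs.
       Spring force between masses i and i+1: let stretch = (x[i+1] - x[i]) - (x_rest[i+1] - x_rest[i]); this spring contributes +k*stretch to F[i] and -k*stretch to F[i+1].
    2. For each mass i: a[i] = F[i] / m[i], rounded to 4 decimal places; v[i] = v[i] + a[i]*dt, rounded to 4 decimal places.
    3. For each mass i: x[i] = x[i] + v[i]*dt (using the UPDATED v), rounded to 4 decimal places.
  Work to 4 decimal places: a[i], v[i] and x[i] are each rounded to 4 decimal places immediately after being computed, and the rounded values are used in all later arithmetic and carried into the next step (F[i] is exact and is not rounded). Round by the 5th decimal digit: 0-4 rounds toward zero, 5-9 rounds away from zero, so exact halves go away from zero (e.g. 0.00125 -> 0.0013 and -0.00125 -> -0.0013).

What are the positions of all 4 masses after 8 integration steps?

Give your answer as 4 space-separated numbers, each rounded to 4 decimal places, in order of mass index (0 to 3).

Answer: 4.1477 8.3279 12.4495 16.6268

Derivation:
Step 0: x=[5.0000 9.0000 13.0000 14.0000] v=[0.0000 0.0000 0.0000 0.0000]
Step 1: x=[5.0000 9.0000 12.2500 15.5000] v=[0.0000 0.0000 -1.5000 3.0000]
Step 2: x=[5.0000 8.6250 11.5000 17.3750] v=[0.0000 -0.7500 -1.5000 3.7500]
Step 3: x=[4.8125 7.8750 11.5000 18.3125] v=[-0.3750 -1.5000 0.0000 1.8750]
Step 4: x=[4.1563 7.4063 12.2969 17.8438] v=[-1.3125 -0.9375 1.5938 -0.9375]
Step 5: x=[3.1251 7.7579 13.2579 16.6016] v=[-2.0625 0.7031 1.9220 -2.4844]
Step 6: x=[2.4103 8.5431 13.6799 15.6876] v=[-1.4297 1.5703 0.8439 -1.8281]
Step 7: x=[2.7619 8.8303 13.3196 15.7697] v=[0.7031 0.5743 -0.7207 0.1642]
Step 8: x=[4.1477 8.3279 12.4495 16.6268] v=[2.7715 -1.0048 -1.7403 1.7141]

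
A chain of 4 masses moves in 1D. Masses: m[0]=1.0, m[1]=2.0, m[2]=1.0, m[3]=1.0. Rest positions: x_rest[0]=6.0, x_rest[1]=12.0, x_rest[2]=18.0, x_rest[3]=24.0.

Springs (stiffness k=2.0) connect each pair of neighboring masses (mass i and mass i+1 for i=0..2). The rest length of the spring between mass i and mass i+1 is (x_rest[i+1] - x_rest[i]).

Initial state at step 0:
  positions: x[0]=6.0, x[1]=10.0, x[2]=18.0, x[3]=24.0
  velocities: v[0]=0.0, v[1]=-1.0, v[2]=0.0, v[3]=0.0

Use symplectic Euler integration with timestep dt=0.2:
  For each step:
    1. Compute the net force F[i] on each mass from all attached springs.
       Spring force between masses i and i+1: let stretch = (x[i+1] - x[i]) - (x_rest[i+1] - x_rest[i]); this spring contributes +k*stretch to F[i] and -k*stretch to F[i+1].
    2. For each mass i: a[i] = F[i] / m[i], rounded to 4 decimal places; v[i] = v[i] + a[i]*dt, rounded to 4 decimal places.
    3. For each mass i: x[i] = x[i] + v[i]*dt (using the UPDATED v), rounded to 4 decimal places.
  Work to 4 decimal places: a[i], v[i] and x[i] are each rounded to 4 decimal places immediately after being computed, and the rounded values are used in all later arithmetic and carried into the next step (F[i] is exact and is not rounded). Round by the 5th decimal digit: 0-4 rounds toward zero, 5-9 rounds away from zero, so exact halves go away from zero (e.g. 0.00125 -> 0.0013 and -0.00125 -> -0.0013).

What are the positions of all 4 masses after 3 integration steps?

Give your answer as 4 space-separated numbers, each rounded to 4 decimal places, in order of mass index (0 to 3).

Step 0: x=[6.0000 10.0000 18.0000 24.0000] v=[0.0000 -1.0000 0.0000 0.0000]
Step 1: x=[5.8400 9.9600 17.8400 24.0000] v=[-0.8000 -0.2000 -0.8000 0.0000]
Step 2: x=[5.5296 10.0704 17.5424 23.9872] v=[-1.5520 0.5520 -1.4880 -0.0640]
Step 3: x=[5.1025 10.2980 17.1626 23.9388] v=[-2.1357 1.1382 -1.8989 -0.2419]

Answer: 5.1025 10.2980 17.1626 23.9388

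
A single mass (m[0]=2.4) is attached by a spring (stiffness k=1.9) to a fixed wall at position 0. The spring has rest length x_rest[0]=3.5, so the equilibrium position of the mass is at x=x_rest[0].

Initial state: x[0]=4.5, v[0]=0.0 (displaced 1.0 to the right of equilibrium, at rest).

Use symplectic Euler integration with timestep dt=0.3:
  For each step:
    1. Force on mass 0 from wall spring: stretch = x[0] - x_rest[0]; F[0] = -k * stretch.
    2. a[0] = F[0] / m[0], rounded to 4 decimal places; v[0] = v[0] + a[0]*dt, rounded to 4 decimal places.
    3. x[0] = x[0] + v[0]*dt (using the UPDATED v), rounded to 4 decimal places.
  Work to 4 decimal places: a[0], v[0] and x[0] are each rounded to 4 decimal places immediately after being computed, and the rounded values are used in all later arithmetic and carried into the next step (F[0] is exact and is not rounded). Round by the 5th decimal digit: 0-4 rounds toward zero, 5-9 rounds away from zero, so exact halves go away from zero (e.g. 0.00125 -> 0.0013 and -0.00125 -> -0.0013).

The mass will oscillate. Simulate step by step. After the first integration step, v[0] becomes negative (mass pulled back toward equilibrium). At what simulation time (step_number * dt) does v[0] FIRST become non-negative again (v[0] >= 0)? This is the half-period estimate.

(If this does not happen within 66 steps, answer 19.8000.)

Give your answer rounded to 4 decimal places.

Step 0: x=[4.5000] v=[0.0000]
Step 1: x=[4.4288] v=[-0.2375]
Step 2: x=[4.2914] v=[-0.4581]
Step 3: x=[4.0976] v=[-0.6461]
Step 4: x=[3.8612] v=[-0.7880]
Step 5: x=[3.5991] v=[-0.8738]
Step 6: x=[3.3299] v=[-0.8974]
Step 7: x=[3.0728] v=[-0.8570]
Step 8: x=[2.8462] v=[-0.7555]
Step 9: x=[2.6661] v=[-0.6002]
Step 10: x=[2.5455] v=[-0.4021]
Step 11: x=[2.4929] v=[-0.1754]
Step 12: x=[2.5120] v=[0.0638]
First v>=0 after going negative at step 12, time=3.6000

Answer: 3.6000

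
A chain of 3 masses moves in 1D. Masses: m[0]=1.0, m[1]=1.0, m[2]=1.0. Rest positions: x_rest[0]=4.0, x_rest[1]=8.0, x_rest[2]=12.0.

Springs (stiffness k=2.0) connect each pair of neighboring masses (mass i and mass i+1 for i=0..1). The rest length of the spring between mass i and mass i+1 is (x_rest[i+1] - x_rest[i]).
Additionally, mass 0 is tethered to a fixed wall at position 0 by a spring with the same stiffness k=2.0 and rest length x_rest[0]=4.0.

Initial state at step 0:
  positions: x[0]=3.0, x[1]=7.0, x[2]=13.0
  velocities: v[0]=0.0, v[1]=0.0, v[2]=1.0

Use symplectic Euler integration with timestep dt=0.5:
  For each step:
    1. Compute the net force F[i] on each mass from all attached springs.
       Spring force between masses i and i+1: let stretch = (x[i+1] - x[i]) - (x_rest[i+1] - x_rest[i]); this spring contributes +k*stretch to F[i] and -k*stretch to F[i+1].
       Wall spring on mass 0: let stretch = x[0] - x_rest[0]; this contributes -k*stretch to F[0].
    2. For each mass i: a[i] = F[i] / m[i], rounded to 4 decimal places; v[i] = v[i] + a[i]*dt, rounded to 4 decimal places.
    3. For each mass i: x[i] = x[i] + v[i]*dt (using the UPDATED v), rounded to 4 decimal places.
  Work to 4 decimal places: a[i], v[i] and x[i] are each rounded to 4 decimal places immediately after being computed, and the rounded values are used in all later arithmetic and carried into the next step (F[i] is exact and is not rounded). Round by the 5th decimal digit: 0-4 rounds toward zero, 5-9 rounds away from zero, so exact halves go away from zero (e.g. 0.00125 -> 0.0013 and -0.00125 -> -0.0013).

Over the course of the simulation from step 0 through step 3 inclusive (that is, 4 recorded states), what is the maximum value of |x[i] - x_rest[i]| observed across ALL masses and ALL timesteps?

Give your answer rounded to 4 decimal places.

Step 0: x=[3.0000 7.0000 13.0000] v=[0.0000 0.0000 1.0000]
Step 1: x=[3.5000 8.0000 12.5000] v=[1.0000 2.0000 -1.0000]
Step 2: x=[4.5000 9.0000 11.7500] v=[2.0000 2.0000 -1.5000]
Step 3: x=[5.5000 9.1250 11.6250] v=[2.0000 0.2500 -0.2500]
Max displacement = 1.5000

Answer: 1.5000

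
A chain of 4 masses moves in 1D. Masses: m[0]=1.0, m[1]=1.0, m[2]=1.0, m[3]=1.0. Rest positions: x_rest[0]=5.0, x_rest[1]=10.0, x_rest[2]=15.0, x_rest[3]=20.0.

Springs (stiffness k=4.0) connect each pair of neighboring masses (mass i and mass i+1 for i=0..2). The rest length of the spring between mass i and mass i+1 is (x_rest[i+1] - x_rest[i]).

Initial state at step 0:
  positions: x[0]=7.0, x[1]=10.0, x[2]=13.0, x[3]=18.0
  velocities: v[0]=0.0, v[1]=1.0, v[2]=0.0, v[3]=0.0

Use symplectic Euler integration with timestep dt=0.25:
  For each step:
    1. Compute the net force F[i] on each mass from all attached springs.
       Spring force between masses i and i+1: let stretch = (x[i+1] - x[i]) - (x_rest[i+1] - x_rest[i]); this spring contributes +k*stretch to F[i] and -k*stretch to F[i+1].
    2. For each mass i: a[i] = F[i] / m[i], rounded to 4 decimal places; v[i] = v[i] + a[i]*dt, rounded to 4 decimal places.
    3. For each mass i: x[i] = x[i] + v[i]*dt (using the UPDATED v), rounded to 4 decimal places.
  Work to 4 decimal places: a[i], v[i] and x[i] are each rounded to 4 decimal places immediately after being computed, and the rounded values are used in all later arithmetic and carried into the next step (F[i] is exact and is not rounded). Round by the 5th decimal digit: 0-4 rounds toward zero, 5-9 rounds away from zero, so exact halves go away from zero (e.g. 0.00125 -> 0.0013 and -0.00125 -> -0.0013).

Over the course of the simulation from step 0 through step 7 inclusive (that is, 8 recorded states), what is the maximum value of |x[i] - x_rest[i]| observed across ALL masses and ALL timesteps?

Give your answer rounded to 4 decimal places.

Step 0: x=[7.0000 10.0000 13.0000 18.0000] v=[0.0000 1.0000 0.0000 0.0000]
Step 1: x=[6.5000 10.2500 13.5000 18.0000] v=[-2.0000 1.0000 2.0000 0.0000]
Step 2: x=[5.6875 10.3750 14.3125 18.1250] v=[-3.2500 0.5000 3.2500 0.5000]
Step 3: x=[4.7969 10.3125 15.0938 18.5469] v=[-3.5625 -0.2500 3.1250 1.6875]
Step 4: x=[4.0352 10.0664 15.5430 19.3555] v=[-3.0469 -0.9843 1.7968 3.2344]
Step 5: x=[3.5313 9.6817 15.5762 20.4610] v=[-2.0157 -1.5389 0.1327 4.4219]
Step 6: x=[3.3150 9.2330 15.3570 21.5953] v=[-0.8653 -1.7948 -0.8770 4.5371]
Step 7: x=[3.3282 8.8358 15.1663 22.4200] v=[0.0527 -1.5888 -0.7627 3.2988]
Max displacement = 2.4200

Answer: 2.4200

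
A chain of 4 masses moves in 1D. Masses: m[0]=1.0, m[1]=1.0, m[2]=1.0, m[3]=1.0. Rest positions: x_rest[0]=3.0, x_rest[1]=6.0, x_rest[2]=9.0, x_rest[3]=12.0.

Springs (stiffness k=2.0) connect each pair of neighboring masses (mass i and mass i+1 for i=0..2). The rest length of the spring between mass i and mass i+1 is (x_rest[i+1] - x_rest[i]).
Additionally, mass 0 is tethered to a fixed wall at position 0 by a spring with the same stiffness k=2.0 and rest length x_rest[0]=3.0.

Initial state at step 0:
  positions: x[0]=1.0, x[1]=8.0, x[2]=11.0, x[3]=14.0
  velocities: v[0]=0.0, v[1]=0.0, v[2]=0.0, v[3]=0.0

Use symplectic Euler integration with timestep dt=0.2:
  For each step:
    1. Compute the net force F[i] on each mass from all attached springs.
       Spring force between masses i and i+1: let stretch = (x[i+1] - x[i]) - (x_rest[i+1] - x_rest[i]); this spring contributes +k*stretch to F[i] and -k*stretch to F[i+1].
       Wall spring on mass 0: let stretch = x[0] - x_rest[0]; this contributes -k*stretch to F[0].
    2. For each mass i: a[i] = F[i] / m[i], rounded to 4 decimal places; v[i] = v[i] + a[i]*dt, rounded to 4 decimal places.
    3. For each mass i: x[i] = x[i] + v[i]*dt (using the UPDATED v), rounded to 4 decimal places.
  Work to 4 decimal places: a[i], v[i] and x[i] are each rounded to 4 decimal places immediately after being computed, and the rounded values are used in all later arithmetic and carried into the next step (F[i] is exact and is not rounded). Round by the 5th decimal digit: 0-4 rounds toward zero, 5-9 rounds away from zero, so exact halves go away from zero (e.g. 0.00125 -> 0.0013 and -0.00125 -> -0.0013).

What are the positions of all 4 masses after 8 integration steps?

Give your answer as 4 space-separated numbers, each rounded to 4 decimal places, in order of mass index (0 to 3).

Answer: 5.2014 6.7830 9.2066 13.4781

Derivation:
Step 0: x=[1.0000 8.0000 11.0000 14.0000] v=[0.0000 0.0000 0.0000 0.0000]
Step 1: x=[1.4800 7.6800 11.0000 14.0000] v=[2.4000 -1.6000 0.0000 0.0000]
Step 2: x=[2.3376 7.1296 10.9744 14.0000] v=[4.2880 -2.7520 -0.1280 0.0000]
Step 3: x=[3.3916 6.5034 10.8833 13.9980] v=[5.2698 -3.1309 -0.4557 -0.0102]
Step 4: x=[4.4232 5.9787 10.6909 13.9868] v=[5.1579 -2.6237 -0.9618 -0.0561]
Step 5: x=[5.2254 5.7065 10.3852 13.9519] v=[4.0108 -1.3610 -1.5283 -0.1745]
Step 6: x=[5.6480 5.7701 9.9906 13.8717] v=[2.1131 0.3180 -1.9731 -0.4012]
Step 7: x=[5.6285 6.1616 9.5688 13.7210] v=[-0.0973 1.9574 -2.1089 -0.7536]
Step 8: x=[5.2014 6.7830 9.2066 13.4781] v=[-2.1355 3.1070 -1.8109 -1.2145]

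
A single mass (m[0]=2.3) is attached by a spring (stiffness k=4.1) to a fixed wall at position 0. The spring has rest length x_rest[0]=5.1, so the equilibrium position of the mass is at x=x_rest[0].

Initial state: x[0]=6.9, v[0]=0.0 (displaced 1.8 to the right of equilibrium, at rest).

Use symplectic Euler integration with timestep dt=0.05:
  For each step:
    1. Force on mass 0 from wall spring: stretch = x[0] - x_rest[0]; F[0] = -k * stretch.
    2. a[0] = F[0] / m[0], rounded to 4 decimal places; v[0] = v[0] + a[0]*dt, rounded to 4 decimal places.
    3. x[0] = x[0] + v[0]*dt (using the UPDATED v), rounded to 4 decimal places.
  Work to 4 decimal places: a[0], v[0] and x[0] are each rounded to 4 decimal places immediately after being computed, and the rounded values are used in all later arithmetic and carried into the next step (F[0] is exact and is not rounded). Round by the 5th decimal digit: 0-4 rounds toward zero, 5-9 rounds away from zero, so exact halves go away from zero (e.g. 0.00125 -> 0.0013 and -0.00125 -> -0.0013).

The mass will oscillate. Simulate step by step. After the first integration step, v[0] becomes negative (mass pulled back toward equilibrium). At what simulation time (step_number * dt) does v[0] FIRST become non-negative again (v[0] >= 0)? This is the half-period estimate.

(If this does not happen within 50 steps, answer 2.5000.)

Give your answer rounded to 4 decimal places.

Answer: 2.4000

Derivation:
Step 0: x=[6.9000] v=[0.0000]
Step 1: x=[6.8920] v=[-0.1604]
Step 2: x=[6.8760] v=[-0.3201]
Step 3: x=[6.8521] v=[-0.4784]
Step 4: x=[6.8204] v=[-0.6346]
Step 5: x=[6.7810] v=[-0.7879]
Step 6: x=[6.7341] v=[-0.9377]
Step 7: x=[6.6799] v=[-1.0834]
Step 8: x=[6.6187] v=[-1.2242]
Step 9: x=[6.5507] v=[-1.3596]
Step 10: x=[6.4763] v=[-1.4889]
Step 11: x=[6.3957] v=[-1.6116]
Step 12: x=[6.3093] v=[-1.7271]
Step 13: x=[6.2176] v=[-1.8349]
Step 14: x=[6.1209] v=[-1.9345]
Step 15: x=[6.0196] v=[-2.0255]
Step 16: x=[5.9142] v=[-2.1075]
Step 17: x=[5.8052] v=[-2.1801]
Step 18: x=[5.6931] v=[-2.2430]
Step 19: x=[5.5783] v=[-2.2959]
Step 20: x=[5.4614] v=[-2.3385]
Step 21: x=[5.3429] v=[-2.3707]
Step 22: x=[5.2233] v=[-2.3924]
Step 23: x=[5.1031] v=[-2.4034]
Step 24: x=[4.9829] v=[-2.4037]
Step 25: x=[4.8632] v=[-2.3933]
Step 26: x=[4.7446] v=[-2.3722]
Step 27: x=[4.6276] v=[-2.3405]
Step 28: x=[4.5127] v=[-2.2984]
Step 29: x=[4.4004] v=[-2.2461]
Step 30: x=[4.2912] v=[-2.1837]
Step 31: x=[4.1856] v=[-2.1116]
Step 32: x=[4.0841] v=[-2.0301]
Step 33: x=[3.9871] v=[-1.9396]
Step 34: x=[3.8951] v=[-1.8404]
Step 35: x=[3.8085] v=[-1.7330]
Step 36: x=[3.7276] v=[-1.6179]
Step 37: x=[3.6528] v=[-1.4956]
Step 38: x=[3.5845] v=[-1.3666]
Step 39: x=[3.5229] v=[-1.2315]
Step 40: x=[3.4684] v=[-1.0909]
Step 41: x=[3.4211] v=[-0.9455]
Step 42: x=[3.3813] v=[-0.7959]
Step 43: x=[3.3492] v=[-0.6427]
Step 44: x=[3.3249] v=[-0.4867]
Step 45: x=[3.3085] v=[-0.3285]
Step 46: x=[3.3001] v=[-0.1688]
Step 47: x=[3.2997] v=[-0.0084]
Step 48: x=[3.3073] v=[0.1521]
First v>=0 after going negative at step 48, time=2.4000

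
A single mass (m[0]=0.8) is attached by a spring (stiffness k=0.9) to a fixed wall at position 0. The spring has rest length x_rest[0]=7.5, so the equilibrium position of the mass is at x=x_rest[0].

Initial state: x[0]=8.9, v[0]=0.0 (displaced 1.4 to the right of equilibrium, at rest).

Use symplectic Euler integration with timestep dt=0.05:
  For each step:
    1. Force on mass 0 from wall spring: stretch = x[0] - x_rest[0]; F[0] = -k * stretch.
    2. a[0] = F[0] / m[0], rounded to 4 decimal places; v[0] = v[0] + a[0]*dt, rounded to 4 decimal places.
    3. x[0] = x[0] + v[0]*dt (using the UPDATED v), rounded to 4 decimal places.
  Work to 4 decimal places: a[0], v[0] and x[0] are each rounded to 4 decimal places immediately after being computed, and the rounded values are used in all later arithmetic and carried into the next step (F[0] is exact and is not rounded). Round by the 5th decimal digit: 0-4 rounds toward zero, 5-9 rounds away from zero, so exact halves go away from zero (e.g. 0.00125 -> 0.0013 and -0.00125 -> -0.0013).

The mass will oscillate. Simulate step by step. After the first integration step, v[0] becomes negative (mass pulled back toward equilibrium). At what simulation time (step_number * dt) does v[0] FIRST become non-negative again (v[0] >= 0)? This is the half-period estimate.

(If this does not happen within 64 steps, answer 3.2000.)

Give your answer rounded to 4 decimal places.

Answer: 3.0000

Derivation:
Step 0: x=[8.9000] v=[0.0000]
Step 1: x=[8.8961] v=[-0.0788]
Step 2: x=[8.8882] v=[-0.1573]
Step 3: x=[8.8764] v=[-0.2354]
Step 4: x=[8.8608] v=[-0.3128]
Step 5: x=[8.8413] v=[-0.3893]
Step 6: x=[8.8181] v=[-0.4648]
Step 7: x=[8.7912] v=[-0.5389]
Step 8: x=[8.7606] v=[-0.6115]
Step 9: x=[8.7265] v=[-0.6824]
Step 10: x=[8.6889] v=[-0.7514]
Step 11: x=[8.6480] v=[-0.8183]
Step 12: x=[8.6039] v=[-0.8829]
Step 13: x=[8.5567] v=[-0.9450]
Step 14: x=[8.5065] v=[-1.0044]
Step 15: x=[8.4535] v=[-1.0610]
Step 16: x=[8.3978] v=[-1.1146]
Step 17: x=[8.3395] v=[-1.1651]
Step 18: x=[8.2789] v=[-1.2123]
Step 19: x=[8.2161] v=[-1.2561]
Step 20: x=[8.1513] v=[-1.2964]
Step 21: x=[8.0847] v=[-1.3330]
Step 22: x=[8.0164] v=[-1.3659]
Step 23: x=[7.9467] v=[-1.3950]
Step 24: x=[7.8757] v=[-1.4201]
Step 25: x=[7.8036] v=[-1.4412]
Step 26: x=[7.7307] v=[-1.4583]
Step 27: x=[7.6571] v=[-1.4713]
Step 28: x=[7.5831] v=[-1.4801]
Step 29: x=[7.5089] v=[-1.4848]
Step 30: x=[7.4346] v=[-1.4853]
Step 31: x=[7.3605] v=[-1.4816]
Step 32: x=[7.2868] v=[-1.4738]
Step 33: x=[7.2137] v=[-1.4618]
Step 34: x=[7.1414] v=[-1.4457]
Step 35: x=[7.0701] v=[-1.4255]
Step 36: x=[7.0000] v=[-1.4013]
Step 37: x=[6.9313] v=[-1.3732]
Step 38: x=[6.8642] v=[-1.3412]
Step 39: x=[6.7989] v=[-1.3054]
Step 40: x=[6.7356] v=[-1.2660]
Step 41: x=[6.6745] v=[-1.2230]
Step 42: x=[6.6157] v=[-1.1766]
Step 43: x=[6.5594] v=[-1.1269]
Step 44: x=[6.5057] v=[-1.0740]
Step 45: x=[6.4548] v=[-1.0181]
Step 46: x=[6.4068] v=[-0.9593]
Step 47: x=[6.3619] v=[-0.8978]
Step 48: x=[6.3202] v=[-0.8338]
Step 49: x=[6.2818] v=[-0.7674]
Step 50: x=[6.2469] v=[-0.6989]
Step 51: x=[6.2155] v=[-0.6284]
Step 52: x=[6.1877] v=[-0.5561]
Step 53: x=[6.1636] v=[-0.4823]
Step 54: x=[6.1432] v=[-0.4071]
Step 55: x=[6.1267] v=[-0.3308]
Step 56: x=[6.1140] v=[-0.2536]
Step 57: x=[6.1052] v=[-0.1756]
Step 58: x=[6.1003] v=[-0.0971]
Step 59: x=[6.0994] v=[-0.0184]
Step 60: x=[6.1024] v=[0.0604]
First v>=0 after going negative at step 60, time=3.0000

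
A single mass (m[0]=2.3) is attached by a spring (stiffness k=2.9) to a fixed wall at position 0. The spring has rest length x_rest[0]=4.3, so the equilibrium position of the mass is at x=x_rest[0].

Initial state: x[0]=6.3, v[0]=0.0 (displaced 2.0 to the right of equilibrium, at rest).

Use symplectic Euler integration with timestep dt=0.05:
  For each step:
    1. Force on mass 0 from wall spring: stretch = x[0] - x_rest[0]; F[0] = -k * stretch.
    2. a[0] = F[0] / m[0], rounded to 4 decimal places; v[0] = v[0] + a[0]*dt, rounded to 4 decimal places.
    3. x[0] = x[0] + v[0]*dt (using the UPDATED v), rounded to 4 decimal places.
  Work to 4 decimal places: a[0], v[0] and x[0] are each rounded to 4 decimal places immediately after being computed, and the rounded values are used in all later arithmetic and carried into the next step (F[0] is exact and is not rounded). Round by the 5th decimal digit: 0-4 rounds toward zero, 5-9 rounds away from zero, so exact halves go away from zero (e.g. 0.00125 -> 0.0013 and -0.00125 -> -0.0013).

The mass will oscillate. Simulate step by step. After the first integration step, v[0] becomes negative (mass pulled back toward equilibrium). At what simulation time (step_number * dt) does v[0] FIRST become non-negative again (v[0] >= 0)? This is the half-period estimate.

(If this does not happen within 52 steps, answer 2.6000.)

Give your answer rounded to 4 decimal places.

Step 0: x=[6.3000] v=[0.0000]
Step 1: x=[6.2937] v=[-0.1261]
Step 2: x=[6.2811] v=[-0.2518]
Step 3: x=[6.2623] v=[-0.3767]
Step 4: x=[6.2373] v=[-0.5004]
Step 5: x=[6.2062] v=[-0.6225]
Step 6: x=[6.1691] v=[-0.7427]
Step 7: x=[6.1261] v=[-0.8605]
Step 8: x=[6.0773] v=[-0.9756]
Step 9: x=[6.0229] v=[-1.0876]
Step 10: x=[5.9631] v=[-1.1962]
Step 11: x=[5.8980] v=[-1.3011]
Step 12: x=[5.8279] v=[-1.4018]
Step 13: x=[5.7530] v=[-1.4981]
Step 14: x=[5.6735] v=[-1.5897]
Step 15: x=[5.5897] v=[-1.6763]
Step 16: x=[5.5018] v=[-1.7576]
Step 17: x=[5.4101] v=[-1.8334]
Step 18: x=[5.3149] v=[-1.9034]
Step 19: x=[5.2165] v=[-1.9674]
Step 20: x=[5.1152] v=[-2.0252]
Step 21: x=[5.0114] v=[-2.0766]
Step 22: x=[4.9053] v=[-2.1215]
Step 23: x=[4.7973] v=[-2.1597]
Step 24: x=[4.6877] v=[-2.1911]
Step 25: x=[4.5769] v=[-2.2155]
Step 26: x=[4.4653] v=[-2.2330]
Step 27: x=[4.3531] v=[-2.2434]
Step 28: x=[4.2408] v=[-2.2468]
Step 29: x=[4.1286] v=[-2.2431]
Step 30: x=[4.0170] v=[-2.2323]
Step 31: x=[3.9063] v=[-2.2145]
Step 32: x=[3.7968] v=[-2.1897]
Step 33: x=[3.6889] v=[-2.1580]
Step 34: x=[3.5829] v=[-2.1195]
Step 35: x=[3.4792] v=[-2.0743]
Step 36: x=[3.3781] v=[-2.0226]
Step 37: x=[3.2799] v=[-1.9645]
Step 38: x=[3.1849] v=[-1.9002]
Step 39: x=[3.0934] v=[-1.8299]
Step 40: x=[3.0057] v=[-1.7538]
Step 41: x=[2.9221] v=[-1.6722]
Step 42: x=[2.8428] v=[-1.5853]
Step 43: x=[2.7681] v=[-1.4934]
Step 44: x=[2.6983] v=[-1.3968]
Step 45: x=[2.6335] v=[-1.2958]
Step 46: x=[2.5740] v=[-1.1907]
Step 47: x=[2.5199] v=[-1.0819]
Step 48: x=[2.4714] v=[-0.9697]
Step 49: x=[2.4287] v=[-0.8544]
Step 50: x=[2.3919] v=[-0.7364]
Step 51: x=[2.3611] v=[-0.6161]
Step 52: x=[2.3364] v=[-0.4939]
v[0] did not become non-negative within 52 steps; using fallback time=2.6000

Answer: 2.6000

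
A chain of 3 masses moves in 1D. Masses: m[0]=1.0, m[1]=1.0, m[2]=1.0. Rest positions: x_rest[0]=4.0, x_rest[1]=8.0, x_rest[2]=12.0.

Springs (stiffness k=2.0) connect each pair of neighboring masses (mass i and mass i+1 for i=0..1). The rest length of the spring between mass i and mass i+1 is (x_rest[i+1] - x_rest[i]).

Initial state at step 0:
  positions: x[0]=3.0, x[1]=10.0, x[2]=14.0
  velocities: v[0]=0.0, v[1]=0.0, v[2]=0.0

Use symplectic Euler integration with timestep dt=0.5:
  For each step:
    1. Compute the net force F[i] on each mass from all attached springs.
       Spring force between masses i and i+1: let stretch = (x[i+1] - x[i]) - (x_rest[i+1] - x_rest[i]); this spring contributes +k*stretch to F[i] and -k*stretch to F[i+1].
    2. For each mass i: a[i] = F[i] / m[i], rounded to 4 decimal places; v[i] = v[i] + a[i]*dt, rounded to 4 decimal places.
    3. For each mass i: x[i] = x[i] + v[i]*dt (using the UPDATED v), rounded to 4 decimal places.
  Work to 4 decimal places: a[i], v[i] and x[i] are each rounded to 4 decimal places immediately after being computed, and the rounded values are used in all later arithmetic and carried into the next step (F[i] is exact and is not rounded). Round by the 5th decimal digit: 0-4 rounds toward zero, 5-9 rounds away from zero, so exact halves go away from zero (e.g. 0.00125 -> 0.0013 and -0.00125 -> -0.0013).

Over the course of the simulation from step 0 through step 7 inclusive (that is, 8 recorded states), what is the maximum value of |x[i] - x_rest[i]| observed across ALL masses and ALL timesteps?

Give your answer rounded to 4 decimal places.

Answer: 2.6095

Derivation:
Step 0: x=[3.0000 10.0000 14.0000] v=[0.0000 0.0000 0.0000]
Step 1: x=[4.5000 8.5000 14.0000] v=[3.0000 -3.0000 0.0000]
Step 2: x=[6.0000 7.7500 13.2500] v=[3.0000 -1.5000 -1.5000]
Step 3: x=[6.3750 8.8750 11.7500] v=[0.7500 2.2500 -3.0000]
Step 4: x=[6.0000 10.1875 10.8125] v=[-0.7500 2.6250 -1.8750]
Step 5: x=[5.7188 9.7188 11.5625] v=[-0.5625 -0.9375 1.5000]
Step 6: x=[5.4376 8.1719 13.3907] v=[-0.5625 -3.0938 3.6563]
Step 7: x=[4.5235 7.8673 14.6095] v=[-1.8282 -0.6093 2.4375]
Max displacement = 2.6095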